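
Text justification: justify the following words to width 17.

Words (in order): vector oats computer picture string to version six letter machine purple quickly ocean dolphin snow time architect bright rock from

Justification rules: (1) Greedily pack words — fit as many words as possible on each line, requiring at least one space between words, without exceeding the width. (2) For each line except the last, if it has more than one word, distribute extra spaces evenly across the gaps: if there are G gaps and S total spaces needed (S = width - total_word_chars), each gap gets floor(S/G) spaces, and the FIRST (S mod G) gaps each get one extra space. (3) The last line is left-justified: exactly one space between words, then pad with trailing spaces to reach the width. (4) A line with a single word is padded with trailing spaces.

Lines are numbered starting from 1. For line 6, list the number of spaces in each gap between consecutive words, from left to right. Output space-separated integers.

Answer: 5

Derivation:
Line 1: ['vector', 'oats'] (min_width=11, slack=6)
Line 2: ['computer', 'picture'] (min_width=16, slack=1)
Line 3: ['string', 'to', 'version'] (min_width=17, slack=0)
Line 4: ['six', 'letter'] (min_width=10, slack=7)
Line 5: ['machine', 'purple'] (min_width=14, slack=3)
Line 6: ['quickly', 'ocean'] (min_width=13, slack=4)
Line 7: ['dolphin', 'snow', 'time'] (min_width=17, slack=0)
Line 8: ['architect', 'bright'] (min_width=16, slack=1)
Line 9: ['rock', 'from'] (min_width=9, slack=8)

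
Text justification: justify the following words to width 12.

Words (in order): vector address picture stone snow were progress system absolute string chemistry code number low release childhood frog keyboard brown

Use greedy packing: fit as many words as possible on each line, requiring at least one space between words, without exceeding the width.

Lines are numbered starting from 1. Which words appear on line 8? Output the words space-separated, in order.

Line 1: ['vector'] (min_width=6, slack=6)
Line 2: ['address'] (min_width=7, slack=5)
Line 3: ['picture'] (min_width=7, slack=5)
Line 4: ['stone', 'snow'] (min_width=10, slack=2)
Line 5: ['were'] (min_width=4, slack=8)
Line 6: ['progress'] (min_width=8, slack=4)
Line 7: ['system'] (min_width=6, slack=6)
Line 8: ['absolute'] (min_width=8, slack=4)
Line 9: ['string'] (min_width=6, slack=6)
Line 10: ['chemistry'] (min_width=9, slack=3)
Line 11: ['code', 'number'] (min_width=11, slack=1)
Line 12: ['low', 'release'] (min_width=11, slack=1)
Line 13: ['childhood'] (min_width=9, slack=3)
Line 14: ['frog'] (min_width=4, slack=8)
Line 15: ['keyboard'] (min_width=8, slack=4)
Line 16: ['brown'] (min_width=5, slack=7)

Answer: absolute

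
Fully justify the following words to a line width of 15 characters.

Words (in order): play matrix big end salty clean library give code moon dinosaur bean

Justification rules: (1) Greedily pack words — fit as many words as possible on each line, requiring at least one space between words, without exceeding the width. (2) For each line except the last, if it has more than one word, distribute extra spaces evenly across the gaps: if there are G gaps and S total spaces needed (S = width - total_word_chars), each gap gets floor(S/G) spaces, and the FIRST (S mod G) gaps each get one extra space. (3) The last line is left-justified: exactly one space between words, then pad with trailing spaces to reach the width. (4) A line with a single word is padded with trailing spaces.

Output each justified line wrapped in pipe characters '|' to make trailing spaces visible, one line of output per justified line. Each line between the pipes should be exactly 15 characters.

Line 1: ['play', 'matrix', 'big'] (min_width=15, slack=0)
Line 2: ['end', 'salty', 'clean'] (min_width=15, slack=0)
Line 3: ['library', 'give'] (min_width=12, slack=3)
Line 4: ['code', 'moon'] (min_width=9, slack=6)
Line 5: ['dinosaur', 'bean'] (min_width=13, slack=2)

Answer: |play matrix big|
|end salty clean|
|library    give|
|code       moon|
|dinosaur bean  |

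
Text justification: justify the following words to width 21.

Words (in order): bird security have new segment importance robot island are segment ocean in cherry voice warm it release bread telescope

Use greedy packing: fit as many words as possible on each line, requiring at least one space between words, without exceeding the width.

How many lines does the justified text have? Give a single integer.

Line 1: ['bird', 'security', 'have'] (min_width=18, slack=3)
Line 2: ['new', 'segment'] (min_width=11, slack=10)
Line 3: ['importance', 'robot'] (min_width=16, slack=5)
Line 4: ['island', 'are', 'segment'] (min_width=18, slack=3)
Line 5: ['ocean', 'in', 'cherry', 'voice'] (min_width=21, slack=0)
Line 6: ['warm', 'it', 'release', 'bread'] (min_width=21, slack=0)
Line 7: ['telescope'] (min_width=9, slack=12)
Total lines: 7

Answer: 7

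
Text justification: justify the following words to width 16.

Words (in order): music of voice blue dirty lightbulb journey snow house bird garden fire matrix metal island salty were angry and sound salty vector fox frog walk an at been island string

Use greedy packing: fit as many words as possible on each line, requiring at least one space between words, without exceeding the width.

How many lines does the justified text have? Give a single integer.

Line 1: ['music', 'of', 'voice'] (min_width=14, slack=2)
Line 2: ['blue', 'dirty'] (min_width=10, slack=6)
Line 3: ['lightbulb'] (min_width=9, slack=7)
Line 4: ['journey', 'snow'] (min_width=12, slack=4)
Line 5: ['house', 'bird'] (min_width=10, slack=6)
Line 6: ['garden', 'fire'] (min_width=11, slack=5)
Line 7: ['matrix', 'metal'] (min_width=12, slack=4)
Line 8: ['island', 'salty'] (min_width=12, slack=4)
Line 9: ['were', 'angry', 'and'] (min_width=14, slack=2)
Line 10: ['sound', 'salty'] (min_width=11, slack=5)
Line 11: ['vector', 'fox', 'frog'] (min_width=15, slack=1)
Line 12: ['walk', 'an', 'at', 'been'] (min_width=15, slack=1)
Line 13: ['island', 'string'] (min_width=13, slack=3)
Total lines: 13

Answer: 13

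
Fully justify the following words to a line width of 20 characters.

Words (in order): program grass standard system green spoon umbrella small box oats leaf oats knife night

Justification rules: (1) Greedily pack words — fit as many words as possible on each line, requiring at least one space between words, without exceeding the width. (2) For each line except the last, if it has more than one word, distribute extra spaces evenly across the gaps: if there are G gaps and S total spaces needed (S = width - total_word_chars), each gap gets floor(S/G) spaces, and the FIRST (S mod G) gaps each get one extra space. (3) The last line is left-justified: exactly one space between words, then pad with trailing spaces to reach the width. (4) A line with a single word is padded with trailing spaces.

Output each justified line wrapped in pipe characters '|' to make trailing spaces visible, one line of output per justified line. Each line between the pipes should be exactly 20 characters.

Answer: |program        grass|
|standard      system|
|green spoon umbrella|
|small  box oats leaf|
|oats knife night    |

Derivation:
Line 1: ['program', 'grass'] (min_width=13, slack=7)
Line 2: ['standard', 'system'] (min_width=15, slack=5)
Line 3: ['green', 'spoon', 'umbrella'] (min_width=20, slack=0)
Line 4: ['small', 'box', 'oats', 'leaf'] (min_width=19, slack=1)
Line 5: ['oats', 'knife', 'night'] (min_width=16, slack=4)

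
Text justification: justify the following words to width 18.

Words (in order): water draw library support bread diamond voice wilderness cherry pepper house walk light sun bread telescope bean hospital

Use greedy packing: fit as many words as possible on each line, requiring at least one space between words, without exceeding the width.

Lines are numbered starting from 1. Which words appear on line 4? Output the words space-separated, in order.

Answer: wilderness cherry

Derivation:
Line 1: ['water', 'draw', 'library'] (min_width=18, slack=0)
Line 2: ['support', 'bread'] (min_width=13, slack=5)
Line 3: ['diamond', 'voice'] (min_width=13, slack=5)
Line 4: ['wilderness', 'cherry'] (min_width=17, slack=1)
Line 5: ['pepper', 'house', 'walk'] (min_width=17, slack=1)
Line 6: ['light', 'sun', 'bread'] (min_width=15, slack=3)
Line 7: ['telescope', 'bean'] (min_width=14, slack=4)
Line 8: ['hospital'] (min_width=8, slack=10)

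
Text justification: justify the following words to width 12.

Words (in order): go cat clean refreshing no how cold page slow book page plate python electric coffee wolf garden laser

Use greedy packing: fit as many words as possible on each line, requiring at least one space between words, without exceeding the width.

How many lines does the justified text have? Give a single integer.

Answer: 9

Derivation:
Line 1: ['go', 'cat', 'clean'] (min_width=12, slack=0)
Line 2: ['refreshing'] (min_width=10, slack=2)
Line 3: ['no', 'how', 'cold'] (min_width=11, slack=1)
Line 4: ['page', 'slow'] (min_width=9, slack=3)
Line 5: ['book', 'page'] (min_width=9, slack=3)
Line 6: ['plate', 'python'] (min_width=12, slack=0)
Line 7: ['electric'] (min_width=8, slack=4)
Line 8: ['coffee', 'wolf'] (min_width=11, slack=1)
Line 9: ['garden', 'laser'] (min_width=12, slack=0)
Total lines: 9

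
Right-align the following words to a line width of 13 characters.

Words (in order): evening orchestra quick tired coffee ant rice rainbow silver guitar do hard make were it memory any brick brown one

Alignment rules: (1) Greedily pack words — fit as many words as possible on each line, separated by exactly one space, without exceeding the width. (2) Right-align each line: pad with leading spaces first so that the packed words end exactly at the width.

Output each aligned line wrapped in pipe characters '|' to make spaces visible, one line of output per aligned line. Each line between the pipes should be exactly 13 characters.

Line 1: ['evening'] (min_width=7, slack=6)
Line 2: ['orchestra'] (min_width=9, slack=4)
Line 3: ['quick', 'tired'] (min_width=11, slack=2)
Line 4: ['coffee', 'ant'] (min_width=10, slack=3)
Line 5: ['rice', 'rainbow'] (min_width=12, slack=1)
Line 6: ['silver', 'guitar'] (min_width=13, slack=0)
Line 7: ['do', 'hard', 'make'] (min_width=12, slack=1)
Line 8: ['were', 'it'] (min_width=7, slack=6)
Line 9: ['memory', 'any'] (min_width=10, slack=3)
Line 10: ['brick', 'brown'] (min_width=11, slack=2)
Line 11: ['one'] (min_width=3, slack=10)

Answer: |      evening|
|    orchestra|
|  quick tired|
|   coffee ant|
| rice rainbow|
|silver guitar|
| do hard make|
|      were it|
|   memory any|
|  brick brown|
|          one|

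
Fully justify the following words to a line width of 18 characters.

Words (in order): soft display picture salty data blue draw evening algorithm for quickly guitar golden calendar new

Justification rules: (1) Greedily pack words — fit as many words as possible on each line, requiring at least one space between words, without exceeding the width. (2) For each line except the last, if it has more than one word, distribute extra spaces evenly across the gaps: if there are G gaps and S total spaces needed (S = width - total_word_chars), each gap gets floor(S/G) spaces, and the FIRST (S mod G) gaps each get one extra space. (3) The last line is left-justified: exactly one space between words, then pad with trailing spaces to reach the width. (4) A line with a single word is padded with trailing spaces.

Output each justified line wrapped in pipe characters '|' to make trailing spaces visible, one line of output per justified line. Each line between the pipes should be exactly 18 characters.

Answer: |soft       display|
|picture salty data|
|blue  draw evening|
|algorithm      for|
|quickly     guitar|
|golden    calendar|
|new               |

Derivation:
Line 1: ['soft', 'display'] (min_width=12, slack=6)
Line 2: ['picture', 'salty', 'data'] (min_width=18, slack=0)
Line 3: ['blue', 'draw', 'evening'] (min_width=17, slack=1)
Line 4: ['algorithm', 'for'] (min_width=13, slack=5)
Line 5: ['quickly', 'guitar'] (min_width=14, slack=4)
Line 6: ['golden', 'calendar'] (min_width=15, slack=3)
Line 7: ['new'] (min_width=3, slack=15)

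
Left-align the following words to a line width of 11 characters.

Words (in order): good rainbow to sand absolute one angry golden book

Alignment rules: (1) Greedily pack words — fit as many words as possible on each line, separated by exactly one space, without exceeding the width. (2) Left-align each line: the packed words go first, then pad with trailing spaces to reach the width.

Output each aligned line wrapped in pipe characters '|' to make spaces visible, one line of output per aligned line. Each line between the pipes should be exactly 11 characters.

Answer: |good       |
|rainbow to |
|sand       |
|absolute   |
|one angry  |
|golden book|

Derivation:
Line 1: ['good'] (min_width=4, slack=7)
Line 2: ['rainbow', 'to'] (min_width=10, slack=1)
Line 3: ['sand'] (min_width=4, slack=7)
Line 4: ['absolute'] (min_width=8, slack=3)
Line 5: ['one', 'angry'] (min_width=9, slack=2)
Line 6: ['golden', 'book'] (min_width=11, slack=0)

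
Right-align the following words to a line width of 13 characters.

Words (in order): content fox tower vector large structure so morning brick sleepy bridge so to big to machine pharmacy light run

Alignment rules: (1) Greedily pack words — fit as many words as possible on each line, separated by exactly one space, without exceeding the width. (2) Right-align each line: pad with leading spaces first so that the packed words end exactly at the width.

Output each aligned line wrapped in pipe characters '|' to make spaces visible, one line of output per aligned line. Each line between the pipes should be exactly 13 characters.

Answer: |  content fox|
| tower vector|
|        large|
| structure so|
|morning brick|
|sleepy bridge|
| so to big to|
|      machine|
|     pharmacy|
|    light run|

Derivation:
Line 1: ['content', 'fox'] (min_width=11, slack=2)
Line 2: ['tower', 'vector'] (min_width=12, slack=1)
Line 3: ['large'] (min_width=5, slack=8)
Line 4: ['structure', 'so'] (min_width=12, slack=1)
Line 5: ['morning', 'brick'] (min_width=13, slack=0)
Line 6: ['sleepy', 'bridge'] (min_width=13, slack=0)
Line 7: ['so', 'to', 'big', 'to'] (min_width=12, slack=1)
Line 8: ['machine'] (min_width=7, slack=6)
Line 9: ['pharmacy'] (min_width=8, slack=5)
Line 10: ['light', 'run'] (min_width=9, slack=4)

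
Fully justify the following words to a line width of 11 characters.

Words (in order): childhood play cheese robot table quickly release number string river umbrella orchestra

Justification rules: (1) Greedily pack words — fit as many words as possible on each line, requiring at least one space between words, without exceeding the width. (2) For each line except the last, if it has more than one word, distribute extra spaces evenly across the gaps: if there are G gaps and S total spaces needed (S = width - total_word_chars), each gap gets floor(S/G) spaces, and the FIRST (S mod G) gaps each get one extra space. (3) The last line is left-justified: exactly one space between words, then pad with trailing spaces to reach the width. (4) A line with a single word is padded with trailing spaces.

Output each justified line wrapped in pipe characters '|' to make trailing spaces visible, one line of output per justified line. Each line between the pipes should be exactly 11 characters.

Answer: |childhood  |
|play cheese|
|robot table|
|quickly    |
|release    |
|number     |
|string     |
|river      |
|umbrella   |
|orchestra  |

Derivation:
Line 1: ['childhood'] (min_width=9, slack=2)
Line 2: ['play', 'cheese'] (min_width=11, slack=0)
Line 3: ['robot', 'table'] (min_width=11, slack=0)
Line 4: ['quickly'] (min_width=7, slack=4)
Line 5: ['release'] (min_width=7, slack=4)
Line 6: ['number'] (min_width=6, slack=5)
Line 7: ['string'] (min_width=6, slack=5)
Line 8: ['river'] (min_width=5, slack=6)
Line 9: ['umbrella'] (min_width=8, slack=3)
Line 10: ['orchestra'] (min_width=9, slack=2)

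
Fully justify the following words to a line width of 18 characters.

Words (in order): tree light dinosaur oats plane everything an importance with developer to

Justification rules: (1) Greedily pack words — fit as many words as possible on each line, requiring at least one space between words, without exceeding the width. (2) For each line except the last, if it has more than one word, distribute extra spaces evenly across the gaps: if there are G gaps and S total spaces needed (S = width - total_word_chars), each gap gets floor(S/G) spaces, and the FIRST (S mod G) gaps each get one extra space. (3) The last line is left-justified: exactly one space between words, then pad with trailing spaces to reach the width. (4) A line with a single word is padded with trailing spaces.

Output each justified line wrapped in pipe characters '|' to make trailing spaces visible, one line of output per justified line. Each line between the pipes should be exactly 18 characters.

Line 1: ['tree', 'light'] (min_width=10, slack=8)
Line 2: ['dinosaur', 'oats'] (min_width=13, slack=5)
Line 3: ['plane', 'everything'] (min_width=16, slack=2)
Line 4: ['an', 'importance', 'with'] (min_width=18, slack=0)
Line 5: ['developer', 'to'] (min_width=12, slack=6)

Answer: |tree         light|
|dinosaur      oats|
|plane   everything|
|an importance with|
|developer to      |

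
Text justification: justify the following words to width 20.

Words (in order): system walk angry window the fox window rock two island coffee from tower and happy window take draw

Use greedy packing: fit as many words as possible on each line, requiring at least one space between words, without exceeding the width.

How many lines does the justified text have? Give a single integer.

Answer: 6

Derivation:
Line 1: ['system', 'walk', 'angry'] (min_width=17, slack=3)
Line 2: ['window', 'the', 'fox'] (min_width=14, slack=6)
Line 3: ['window', 'rock', 'two'] (min_width=15, slack=5)
Line 4: ['island', 'coffee', 'from'] (min_width=18, slack=2)
Line 5: ['tower', 'and', 'happy'] (min_width=15, slack=5)
Line 6: ['window', 'take', 'draw'] (min_width=16, slack=4)
Total lines: 6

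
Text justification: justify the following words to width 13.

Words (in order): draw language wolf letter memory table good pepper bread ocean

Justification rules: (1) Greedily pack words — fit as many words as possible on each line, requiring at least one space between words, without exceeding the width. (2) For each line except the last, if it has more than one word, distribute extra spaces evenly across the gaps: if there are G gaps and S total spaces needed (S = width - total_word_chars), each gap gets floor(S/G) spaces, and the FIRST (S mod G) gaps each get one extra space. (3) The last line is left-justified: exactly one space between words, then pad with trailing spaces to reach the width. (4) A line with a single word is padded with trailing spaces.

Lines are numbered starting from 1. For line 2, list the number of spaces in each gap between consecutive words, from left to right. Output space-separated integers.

Answer: 3

Derivation:
Line 1: ['draw', 'language'] (min_width=13, slack=0)
Line 2: ['wolf', 'letter'] (min_width=11, slack=2)
Line 3: ['memory', 'table'] (min_width=12, slack=1)
Line 4: ['good', 'pepper'] (min_width=11, slack=2)
Line 5: ['bread', 'ocean'] (min_width=11, slack=2)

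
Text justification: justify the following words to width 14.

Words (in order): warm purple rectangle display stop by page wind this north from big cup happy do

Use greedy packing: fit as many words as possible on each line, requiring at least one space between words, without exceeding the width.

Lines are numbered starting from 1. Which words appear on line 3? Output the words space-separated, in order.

Answer: display stop

Derivation:
Line 1: ['warm', 'purple'] (min_width=11, slack=3)
Line 2: ['rectangle'] (min_width=9, slack=5)
Line 3: ['display', 'stop'] (min_width=12, slack=2)
Line 4: ['by', 'page', 'wind'] (min_width=12, slack=2)
Line 5: ['this', 'north'] (min_width=10, slack=4)
Line 6: ['from', 'big', 'cup'] (min_width=12, slack=2)
Line 7: ['happy', 'do'] (min_width=8, slack=6)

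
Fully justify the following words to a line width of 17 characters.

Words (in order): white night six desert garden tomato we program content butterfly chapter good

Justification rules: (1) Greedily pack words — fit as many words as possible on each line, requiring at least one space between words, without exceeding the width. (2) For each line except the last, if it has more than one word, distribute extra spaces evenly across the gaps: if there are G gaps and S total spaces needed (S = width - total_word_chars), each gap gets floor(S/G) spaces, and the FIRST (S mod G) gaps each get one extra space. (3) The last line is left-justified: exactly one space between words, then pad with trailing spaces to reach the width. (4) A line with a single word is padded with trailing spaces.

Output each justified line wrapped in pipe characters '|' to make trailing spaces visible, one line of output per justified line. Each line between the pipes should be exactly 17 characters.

Line 1: ['white', 'night', 'six'] (min_width=15, slack=2)
Line 2: ['desert', 'garden'] (min_width=13, slack=4)
Line 3: ['tomato', 'we', 'program'] (min_width=17, slack=0)
Line 4: ['content', 'butterfly'] (min_width=17, slack=0)
Line 5: ['chapter', 'good'] (min_width=12, slack=5)

Answer: |white  night  six|
|desert     garden|
|tomato we program|
|content butterfly|
|chapter good     |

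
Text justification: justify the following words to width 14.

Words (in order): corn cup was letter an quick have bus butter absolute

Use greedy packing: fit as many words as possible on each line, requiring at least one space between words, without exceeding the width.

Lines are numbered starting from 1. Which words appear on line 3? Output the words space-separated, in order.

Line 1: ['corn', 'cup', 'was'] (min_width=12, slack=2)
Line 2: ['letter', 'an'] (min_width=9, slack=5)
Line 3: ['quick', 'have', 'bus'] (min_width=14, slack=0)
Line 4: ['butter'] (min_width=6, slack=8)
Line 5: ['absolute'] (min_width=8, slack=6)

Answer: quick have bus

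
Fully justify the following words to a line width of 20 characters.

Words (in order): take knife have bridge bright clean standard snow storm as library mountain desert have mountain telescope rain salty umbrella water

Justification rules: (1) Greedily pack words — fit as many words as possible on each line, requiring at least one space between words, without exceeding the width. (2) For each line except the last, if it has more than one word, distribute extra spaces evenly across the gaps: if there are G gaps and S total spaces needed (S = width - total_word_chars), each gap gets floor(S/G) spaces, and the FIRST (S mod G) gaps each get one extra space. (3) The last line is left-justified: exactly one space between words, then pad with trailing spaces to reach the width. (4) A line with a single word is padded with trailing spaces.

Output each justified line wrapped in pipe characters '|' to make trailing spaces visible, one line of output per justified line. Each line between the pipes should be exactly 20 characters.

Line 1: ['take', 'knife', 'have'] (min_width=15, slack=5)
Line 2: ['bridge', 'bright', 'clean'] (min_width=19, slack=1)
Line 3: ['standard', 'snow', 'storm'] (min_width=19, slack=1)
Line 4: ['as', 'library', 'mountain'] (min_width=19, slack=1)
Line 5: ['desert', 'have', 'mountain'] (min_width=20, slack=0)
Line 6: ['telescope', 'rain', 'salty'] (min_width=20, slack=0)
Line 7: ['umbrella', 'water'] (min_width=14, slack=6)

Answer: |take    knife   have|
|bridge  bright clean|
|standard  snow storm|
|as  library mountain|
|desert have mountain|
|telescope rain salty|
|umbrella water      |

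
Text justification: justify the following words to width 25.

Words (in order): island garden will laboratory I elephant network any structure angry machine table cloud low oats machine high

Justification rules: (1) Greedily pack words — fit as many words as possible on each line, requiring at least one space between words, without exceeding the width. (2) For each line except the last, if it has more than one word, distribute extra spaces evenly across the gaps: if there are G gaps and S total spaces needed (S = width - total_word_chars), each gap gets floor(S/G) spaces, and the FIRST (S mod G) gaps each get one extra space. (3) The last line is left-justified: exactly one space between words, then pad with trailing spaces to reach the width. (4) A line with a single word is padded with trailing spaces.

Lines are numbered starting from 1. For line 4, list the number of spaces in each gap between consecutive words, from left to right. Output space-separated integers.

Line 1: ['island', 'garden', 'will'] (min_width=18, slack=7)
Line 2: ['laboratory', 'I', 'elephant'] (min_width=21, slack=4)
Line 3: ['network', 'any', 'structure'] (min_width=21, slack=4)
Line 4: ['angry', 'machine', 'table', 'cloud'] (min_width=25, slack=0)
Line 5: ['low', 'oats', 'machine', 'high'] (min_width=21, slack=4)

Answer: 1 1 1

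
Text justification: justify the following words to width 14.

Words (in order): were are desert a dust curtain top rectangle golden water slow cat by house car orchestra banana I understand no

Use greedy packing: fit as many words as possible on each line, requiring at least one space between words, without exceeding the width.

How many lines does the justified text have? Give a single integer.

Line 1: ['were', 'are'] (min_width=8, slack=6)
Line 2: ['desert', 'a', 'dust'] (min_width=13, slack=1)
Line 3: ['curtain', 'top'] (min_width=11, slack=3)
Line 4: ['rectangle'] (min_width=9, slack=5)
Line 5: ['golden', 'water'] (min_width=12, slack=2)
Line 6: ['slow', 'cat', 'by'] (min_width=11, slack=3)
Line 7: ['house', 'car'] (min_width=9, slack=5)
Line 8: ['orchestra'] (min_width=9, slack=5)
Line 9: ['banana', 'I'] (min_width=8, slack=6)
Line 10: ['understand', 'no'] (min_width=13, slack=1)
Total lines: 10

Answer: 10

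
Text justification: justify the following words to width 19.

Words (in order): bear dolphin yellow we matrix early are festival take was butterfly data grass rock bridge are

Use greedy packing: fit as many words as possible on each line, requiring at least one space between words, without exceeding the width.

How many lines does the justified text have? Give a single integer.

Answer: 6

Derivation:
Line 1: ['bear', 'dolphin', 'yellow'] (min_width=19, slack=0)
Line 2: ['we', 'matrix', 'early', 'are'] (min_width=19, slack=0)
Line 3: ['festival', 'take', 'was'] (min_width=17, slack=2)
Line 4: ['butterfly', 'data'] (min_width=14, slack=5)
Line 5: ['grass', 'rock', 'bridge'] (min_width=17, slack=2)
Line 6: ['are'] (min_width=3, slack=16)
Total lines: 6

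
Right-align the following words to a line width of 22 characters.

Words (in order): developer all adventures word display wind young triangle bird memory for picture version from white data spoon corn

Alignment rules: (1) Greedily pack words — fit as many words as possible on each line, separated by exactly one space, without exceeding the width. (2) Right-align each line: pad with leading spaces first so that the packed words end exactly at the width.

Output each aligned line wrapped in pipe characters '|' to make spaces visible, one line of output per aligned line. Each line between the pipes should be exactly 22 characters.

Answer: |         developer all|
|       adventures word|
|    display wind young|
|  triangle bird memory|
|   for picture version|
| from white data spoon|
|                  corn|

Derivation:
Line 1: ['developer', 'all'] (min_width=13, slack=9)
Line 2: ['adventures', 'word'] (min_width=15, slack=7)
Line 3: ['display', 'wind', 'young'] (min_width=18, slack=4)
Line 4: ['triangle', 'bird', 'memory'] (min_width=20, slack=2)
Line 5: ['for', 'picture', 'version'] (min_width=19, slack=3)
Line 6: ['from', 'white', 'data', 'spoon'] (min_width=21, slack=1)
Line 7: ['corn'] (min_width=4, slack=18)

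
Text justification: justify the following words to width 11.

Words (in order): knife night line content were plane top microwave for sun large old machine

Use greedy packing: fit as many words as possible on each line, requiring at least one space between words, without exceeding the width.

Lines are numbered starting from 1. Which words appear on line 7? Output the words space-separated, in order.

Line 1: ['knife', 'night'] (min_width=11, slack=0)
Line 2: ['line'] (min_width=4, slack=7)
Line 3: ['content'] (min_width=7, slack=4)
Line 4: ['were', 'plane'] (min_width=10, slack=1)
Line 5: ['top'] (min_width=3, slack=8)
Line 6: ['microwave'] (min_width=9, slack=2)
Line 7: ['for', 'sun'] (min_width=7, slack=4)
Line 8: ['large', 'old'] (min_width=9, slack=2)
Line 9: ['machine'] (min_width=7, slack=4)

Answer: for sun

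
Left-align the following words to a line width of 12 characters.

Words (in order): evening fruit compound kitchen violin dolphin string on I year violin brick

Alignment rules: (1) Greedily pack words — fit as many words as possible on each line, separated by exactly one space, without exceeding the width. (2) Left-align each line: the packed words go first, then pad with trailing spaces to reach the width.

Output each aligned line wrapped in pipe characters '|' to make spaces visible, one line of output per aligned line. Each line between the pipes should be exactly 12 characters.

Line 1: ['evening'] (min_width=7, slack=5)
Line 2: ['fruit'] (min_width=5, slack=7)
Line 3: ['compound'] (min_width=8, slack=4)
Line 4: ['kitchen'] (min_width=7, slack=5)
Line 5: ['violin'] (min_width=6, slack=6)
Line 6: ['dolphin'] (min_width=7, slack=5)
Line 7: ['string', 'on', 'I'] (min_width=11, slack=1)
Line 8: ['year', 'violin'] (min_width=11, slack=1)
Line 9: ['brick'] (min_width=5, slack=7)

Answer: |evening     |
|fruit       |
|compound    |
|kitchen     |
|violin      |
|dolphin     |
|string on I |
|year violin |
|brick       |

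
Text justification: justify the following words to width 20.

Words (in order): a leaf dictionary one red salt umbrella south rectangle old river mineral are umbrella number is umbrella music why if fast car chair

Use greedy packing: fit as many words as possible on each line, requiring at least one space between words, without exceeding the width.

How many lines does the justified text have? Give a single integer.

Line 1: ['a', 'leaf', 'dictionary'] (min_width=17, slack=3)
Line 2: ['one', 'red', 'salt'] (min_width=12, slack=8)
Line 3: ['umbrella', 'south'] (min_width=14, slack=6)
Line 4: ['rectangle', 'old', 'river'] (min_width=19, slack=1)
Line 5: ['mineral', 'are', 'umbrella'] (min_width=20, slack=0)
Line 6: ['number', 'is', 'umbrella'] (min_width=18, slack=2)
Line 7: ['music', 'why', 'if', 'fast'] (min_width=17, slack=3)
Line 8: ['car', 'chair'] (min_width=9, slack=11)
Total lines: 8

Answer: 8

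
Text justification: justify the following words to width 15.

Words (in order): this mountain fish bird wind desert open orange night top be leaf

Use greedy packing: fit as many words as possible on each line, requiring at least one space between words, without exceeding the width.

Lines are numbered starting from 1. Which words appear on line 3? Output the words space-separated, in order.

Line 1: ['this', 'mountain'] (min_width=13, slack=2)
Line 2: ['fish', 'bird', 'wind'] (min_width=14, slack=1)
Line 3: ['desert', 'open'] (min_width=11, slack=4)
Line 4: ['orange', 'night'] (min_width=12, slack=3)
Line 5: ['top', 'be', 'leaf'] (min_width=11, slack=4)

Answer: desert open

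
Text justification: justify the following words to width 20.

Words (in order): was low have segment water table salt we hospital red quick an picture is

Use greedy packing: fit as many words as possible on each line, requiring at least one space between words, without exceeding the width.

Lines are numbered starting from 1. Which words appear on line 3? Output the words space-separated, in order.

Line 1: ['was', 'low', 'have', 'segment'] (min_width=20, slack=0)
Line 2: ['water', 'table', 'salt', 'we'] (min_width=19, slack=1)
Line 3: ['hospital', 'red', 'quick'] (min_width=18, slack=2)
Line 4: ['an', 'picture', 'is'] (min_width=13, slack=7)

Answer: hospital red quick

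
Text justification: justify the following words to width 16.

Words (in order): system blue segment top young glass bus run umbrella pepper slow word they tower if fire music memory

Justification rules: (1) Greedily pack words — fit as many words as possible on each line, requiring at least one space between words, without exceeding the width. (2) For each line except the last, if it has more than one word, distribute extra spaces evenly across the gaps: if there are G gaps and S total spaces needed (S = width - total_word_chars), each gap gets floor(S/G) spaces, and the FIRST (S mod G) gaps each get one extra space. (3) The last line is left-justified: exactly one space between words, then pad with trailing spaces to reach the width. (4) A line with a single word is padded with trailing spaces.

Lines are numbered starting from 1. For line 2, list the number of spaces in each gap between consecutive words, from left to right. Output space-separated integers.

Answer: 6

Derivation:
Line 1: ['system', 'blue'] (min_width=11, slack=5)
Line 2: ['segment', 'top'] (min_width=11, slack=5)
Line 3: ['young', 'glass', 'bus'] (min_width=15, slack=1)
Line 4: ['run', 'umbrella'] (min_width=12, slack=4)
Line 5: ['pepper', 'slow', 'word'] (min_width=16, slack=0)
Line 6: ['they', 'tower', 'if'] (min_width=13, slack=3)
Line 7: ['fire', 'music'] (min_width=10, slack=6)
Line 8: ['memory'] (min_width=6, slack=10)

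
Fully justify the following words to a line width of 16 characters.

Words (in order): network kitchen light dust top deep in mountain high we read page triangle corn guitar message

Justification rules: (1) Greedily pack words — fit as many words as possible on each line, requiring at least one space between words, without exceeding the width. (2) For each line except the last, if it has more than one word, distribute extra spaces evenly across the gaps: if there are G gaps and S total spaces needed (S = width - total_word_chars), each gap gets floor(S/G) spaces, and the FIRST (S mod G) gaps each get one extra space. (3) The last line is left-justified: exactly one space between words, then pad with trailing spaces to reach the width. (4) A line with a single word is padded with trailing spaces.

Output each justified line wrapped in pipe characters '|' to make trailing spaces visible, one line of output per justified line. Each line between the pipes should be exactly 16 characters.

Answer: |network  kitchen|
|light  dust  top|
|deep in mountain|
|high   we   read|
|page    triangle|
|corn      guitar|
|message         |

Derivation:
Line 1: ['network', 'kitchen'] (min_width=15, slack=1)
Line 2: ['light', 'dust', 'top'] (min_width=14, slack=2)
Line 3: ['deep', 'in', 'mountain'] (min_width=16, slack=0)
Line 4: ['high', 'we', 'read'] (min_width=12, slack=4)
Line 5: ['page', 'triangle'] (min_width=13, slack=3)
Line 6: ['corn', 'guitar'] (min_width=11, slack=5)
Line 7: ['message'] (min_width=7, slack=9)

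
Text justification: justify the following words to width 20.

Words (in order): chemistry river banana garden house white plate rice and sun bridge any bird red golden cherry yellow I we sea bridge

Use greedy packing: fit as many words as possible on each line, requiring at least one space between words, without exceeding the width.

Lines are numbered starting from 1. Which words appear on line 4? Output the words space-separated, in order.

Line 1: ['chemistry', 'river'] (min_width=15, slack=5)
Line 2: ['banana', 'garden', 'house'] (min_width=19, slack=1)
Line 3: ['white', 'plate', 'rice', 'and'] (min_width=20, slack=0)
Line 4: ['sun', 'bridge', 'any', 'bird'] (min_width=19, slack=1)
Line 5: ['red', 'golden', 'cherry'] (min_width=17, slack=3)
Line 6: ['yellow', 'I', 'we', 'sea'] (min_width=15, slack=5)
Line 7: ['bridge'] (min_width=6, slack=14)

Answer: sun bridge any bird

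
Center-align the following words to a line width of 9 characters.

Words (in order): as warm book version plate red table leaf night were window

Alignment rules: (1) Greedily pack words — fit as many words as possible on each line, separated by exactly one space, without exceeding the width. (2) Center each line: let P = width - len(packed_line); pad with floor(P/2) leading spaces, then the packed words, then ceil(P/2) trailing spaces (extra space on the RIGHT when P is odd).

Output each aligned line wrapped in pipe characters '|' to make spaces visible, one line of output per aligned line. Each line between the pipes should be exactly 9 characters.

Answer: | as warm |
|  book   |
| version |
|plate red|
|  table  |
|  leaf   |
|  night  |
|  were   |
| window  |

Derivation:
Line 1: ['as', 'warm'] (min_width=7, slack=2)
Line 2: ['book'] (min_width=4, slack=5)
Line 3: ['version'] (min_width=7, slack=2)
Line 4: ['plate', 'red'] (min_width=9, slack=0)
Line 5: ['table'] (min_width=5, slack=4)
Line 6: ['leaf'] (min_width=4, slack=5)
Line 7: ['night'] (min_width=5, slack=4)
Line 8: ['were'] (min_width=4, slack=5)
Line 9: ['window'] (min_width=6, slack=3)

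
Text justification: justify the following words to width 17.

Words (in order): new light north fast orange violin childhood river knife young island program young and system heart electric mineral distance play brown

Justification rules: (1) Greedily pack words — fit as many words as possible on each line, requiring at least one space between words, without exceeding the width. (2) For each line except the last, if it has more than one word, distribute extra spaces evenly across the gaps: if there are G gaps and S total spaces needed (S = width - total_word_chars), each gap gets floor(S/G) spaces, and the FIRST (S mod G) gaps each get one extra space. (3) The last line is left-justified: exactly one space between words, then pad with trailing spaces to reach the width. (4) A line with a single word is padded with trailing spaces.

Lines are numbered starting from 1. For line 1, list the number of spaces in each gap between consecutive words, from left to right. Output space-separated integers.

Answer: 2 2

Derivation:
Line 1: ['new', 'light', 'north'] (min_width=15, slack=2)
Line 2: ['fast', 'orange'] (min_width=11, slack=6)
Line 3: ['violin', 'childhood'] (min_width=16, slack=1)
Line 4: ['river', 'knife', 'young'] (min_width=17, slack=0)
Line 5: ['island', 'program'] (min_width=14, slack=3)
Line 6: ['young', 'and', 'system'] (min_width=16, slack=1)
Line 7: ['heart', 'electric'] (min_width=14, slack=3)
Line 8: ['mineral', 'distance'] (min_width=16, slack=1)
Line 9: ['play', 'brown'] (min_width=10, slack=7)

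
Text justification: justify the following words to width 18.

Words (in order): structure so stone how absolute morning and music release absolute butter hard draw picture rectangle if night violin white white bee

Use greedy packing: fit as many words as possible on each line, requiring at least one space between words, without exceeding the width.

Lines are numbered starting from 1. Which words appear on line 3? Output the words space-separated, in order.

Line 1: ['structure', 'so', 'stone'] (min_width=18, slack=0)
Line 2: ['how', 'absolute'] (min_width=12, slack=6)
Line 3: ['morning', 'and', 'music'] (min_width=17, slack=1)
Line 4: ['release', 'absolute'] (min_width=16, slack=2)
Line 5: ['butter', 'hard', 'draw'] (min_width=16, slack=2)
Line 6: ['picture', 'rectangle'] (min_width=17, slack=1)
Line 7: ['if', 'night', 'violin'] (min_width=15, slack=3)
Line 8: ['white', 'white', 'bee'] (min_width=15, slack=3)

Answer: morning and music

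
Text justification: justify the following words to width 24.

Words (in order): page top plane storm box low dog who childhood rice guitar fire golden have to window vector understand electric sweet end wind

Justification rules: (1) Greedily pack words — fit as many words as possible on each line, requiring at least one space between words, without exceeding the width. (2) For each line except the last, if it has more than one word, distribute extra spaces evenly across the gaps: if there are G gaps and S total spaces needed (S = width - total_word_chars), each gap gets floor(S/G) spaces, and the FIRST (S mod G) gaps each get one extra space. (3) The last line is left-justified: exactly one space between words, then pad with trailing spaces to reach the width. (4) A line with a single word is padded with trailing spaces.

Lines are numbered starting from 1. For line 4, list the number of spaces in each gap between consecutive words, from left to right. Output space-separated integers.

Line 1: ['page', 'top', 'plane', 'storm', 'box'] (min_width=24, slack=0)
Line 2: ['low', 'dog', 'who', 'childhood'] (min_width=21, slack=3)
Line 3: ['rice', 'guitar', 'fire', 'golden'] (min_width=23, slack=1)
Line 4: ['have', 'to', 'window', 'vector'] (min_width=21, slack=3)
Line 5: ['understand', 'electric'] (min_width=19, slack=5)
Line 6: ['sweet', 'end', 'wind'] (min_width=14, slack=10)

Answer: 2 2 2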